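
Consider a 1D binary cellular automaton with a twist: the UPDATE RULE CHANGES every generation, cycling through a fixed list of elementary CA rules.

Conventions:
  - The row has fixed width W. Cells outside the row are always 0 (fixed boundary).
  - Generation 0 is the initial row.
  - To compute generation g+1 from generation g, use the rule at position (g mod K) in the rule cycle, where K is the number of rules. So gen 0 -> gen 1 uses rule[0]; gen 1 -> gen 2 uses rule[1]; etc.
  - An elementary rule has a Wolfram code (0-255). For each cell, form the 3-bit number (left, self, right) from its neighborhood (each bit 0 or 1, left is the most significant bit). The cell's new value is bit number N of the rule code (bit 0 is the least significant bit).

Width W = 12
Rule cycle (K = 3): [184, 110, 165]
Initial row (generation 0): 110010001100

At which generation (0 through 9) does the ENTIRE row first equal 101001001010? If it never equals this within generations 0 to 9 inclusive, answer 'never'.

Gen 0: 110010001100
Gen 1 (rule 184): 101001001010
Gen 2 (rule 110): 111011011110
Gen 3 (rule 165): 010100101100
Gen 4 (rule 184): 001010011010
Gen 5 (rule 110): 011110111110
Gen 6 (rule 165): 001101011100
Gen 7 (rule 184): 001010111010
Gen 8 (rule 110): 011111101110
Gen 9 (rule 165): 001111010100

Answer: 1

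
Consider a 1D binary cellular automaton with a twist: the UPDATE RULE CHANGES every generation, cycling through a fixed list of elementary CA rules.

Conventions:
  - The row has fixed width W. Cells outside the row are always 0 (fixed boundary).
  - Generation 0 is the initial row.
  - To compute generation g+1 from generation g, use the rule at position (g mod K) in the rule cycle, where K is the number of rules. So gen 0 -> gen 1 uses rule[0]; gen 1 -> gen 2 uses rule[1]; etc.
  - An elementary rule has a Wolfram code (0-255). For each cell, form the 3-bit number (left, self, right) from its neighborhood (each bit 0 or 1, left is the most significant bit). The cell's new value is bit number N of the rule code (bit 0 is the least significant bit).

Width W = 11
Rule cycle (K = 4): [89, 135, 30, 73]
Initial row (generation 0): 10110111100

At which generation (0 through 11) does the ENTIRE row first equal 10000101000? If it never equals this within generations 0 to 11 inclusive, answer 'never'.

Answer: 11

Derivation:
Gen 0: 10110111100
Gen 1 (rule 89): 00110100111
Gen 2 (rule 135): 11000101010
Gen 3 (rule 30): 10101101011
Gen 4 (rule 73): 00001100011
Gen 5 (rule 89): 11101111011
Gen 6 (rule 135): 01000110000
Gen 7 (rule 30): 11101101000
Gen 8 (rule 73): 10101100011
Gen 9 (rule 89): 00001111011
Gen 10 (rule 135): 11110110000
Gen 11 (rule 30): 10000101000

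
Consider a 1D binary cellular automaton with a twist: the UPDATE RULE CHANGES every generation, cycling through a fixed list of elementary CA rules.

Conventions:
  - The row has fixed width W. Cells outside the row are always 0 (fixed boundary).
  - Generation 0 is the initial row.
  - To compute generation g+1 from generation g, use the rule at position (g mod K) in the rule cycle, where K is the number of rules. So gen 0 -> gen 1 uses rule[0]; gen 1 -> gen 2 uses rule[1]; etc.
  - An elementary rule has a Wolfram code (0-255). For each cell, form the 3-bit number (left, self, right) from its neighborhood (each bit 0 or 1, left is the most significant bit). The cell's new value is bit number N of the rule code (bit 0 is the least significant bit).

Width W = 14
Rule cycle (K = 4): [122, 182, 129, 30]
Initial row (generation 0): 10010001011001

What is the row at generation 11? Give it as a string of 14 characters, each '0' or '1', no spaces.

Gen 0: 10010001011001
Gen 1 (rule 122): 01101010111110
Gen 2 (rule 182): 10011111011101
Gen 3 (rule 129): 00001110001000
Gen 4 (rule 30): 00011001011100
Gen 5 (rule 122): 00111110110110
Gen 6 (rule 182): 01011101001001
Gen 7 (rule 129): 00001000000000
Gen 8 (rule 30): 00011100000000
Gen 9 (rule 122): 00110110000000
Gen 10 (rule 182): 01001001000000
Gen 11 (rule 129): 00000000011111

Answer: 00000000011111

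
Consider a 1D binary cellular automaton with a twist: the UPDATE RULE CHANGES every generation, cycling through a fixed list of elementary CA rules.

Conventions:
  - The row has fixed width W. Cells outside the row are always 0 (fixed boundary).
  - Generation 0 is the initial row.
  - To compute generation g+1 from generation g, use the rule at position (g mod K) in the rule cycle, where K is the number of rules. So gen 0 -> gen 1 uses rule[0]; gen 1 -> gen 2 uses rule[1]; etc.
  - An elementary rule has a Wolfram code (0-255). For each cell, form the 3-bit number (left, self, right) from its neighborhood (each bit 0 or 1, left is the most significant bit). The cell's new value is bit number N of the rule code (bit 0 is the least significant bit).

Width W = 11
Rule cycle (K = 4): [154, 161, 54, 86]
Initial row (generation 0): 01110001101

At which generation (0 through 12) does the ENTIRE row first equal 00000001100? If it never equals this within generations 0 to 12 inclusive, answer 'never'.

Gen 0: 01110001101
Gen 1 (rule 154): 11101011000
Gen 2 (rule 161): 01010100011
Gen 3 (rule 54): 11111110100
Gen 4 (rule 86): 00000010110
Gen 5 (rule 154): 00000100101
Gen 6 (rule 161): 11110000010
Gen 7 (rule 54): 00001000111
Gen 8 (rule 86): 00011101001
Gen 9 (rule 154): 00111000110
Gen 10 (rule 161): 10010010000
Gen 11 (rule 54): 11111111000
Gen 12 (rule 86): 00000001100

Answer: 12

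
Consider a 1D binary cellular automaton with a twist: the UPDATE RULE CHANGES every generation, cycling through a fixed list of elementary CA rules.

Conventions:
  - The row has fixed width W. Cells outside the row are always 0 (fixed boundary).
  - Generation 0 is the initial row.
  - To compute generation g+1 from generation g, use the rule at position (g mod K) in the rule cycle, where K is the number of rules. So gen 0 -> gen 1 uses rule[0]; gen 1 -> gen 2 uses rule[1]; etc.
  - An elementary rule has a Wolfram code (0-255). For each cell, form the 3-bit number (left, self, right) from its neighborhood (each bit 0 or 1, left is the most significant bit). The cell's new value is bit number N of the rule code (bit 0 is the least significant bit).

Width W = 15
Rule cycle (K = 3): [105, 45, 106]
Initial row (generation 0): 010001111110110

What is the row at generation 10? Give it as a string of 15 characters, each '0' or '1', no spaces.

Answer: 001000001110001

Derivation:
Gen 0: 010001111110110
Gen 1 (rule 105): 000101000011110
Gen 2 (rule 45): 110111011010000
Gen 3 (rule 106): 111101111100000
Gen 4 (rule 105): 100111000101111
Gen 5 (rule 45): 100100010111000
Gen 6 (rule 106): 001000101101000
Gen 7 (rule 105): 100010011110011
Gen 8 (rule 45): 101010010000010
Gen 9 (rule 106): 010100100000100
Gen 10 (rule 105): 001000001110001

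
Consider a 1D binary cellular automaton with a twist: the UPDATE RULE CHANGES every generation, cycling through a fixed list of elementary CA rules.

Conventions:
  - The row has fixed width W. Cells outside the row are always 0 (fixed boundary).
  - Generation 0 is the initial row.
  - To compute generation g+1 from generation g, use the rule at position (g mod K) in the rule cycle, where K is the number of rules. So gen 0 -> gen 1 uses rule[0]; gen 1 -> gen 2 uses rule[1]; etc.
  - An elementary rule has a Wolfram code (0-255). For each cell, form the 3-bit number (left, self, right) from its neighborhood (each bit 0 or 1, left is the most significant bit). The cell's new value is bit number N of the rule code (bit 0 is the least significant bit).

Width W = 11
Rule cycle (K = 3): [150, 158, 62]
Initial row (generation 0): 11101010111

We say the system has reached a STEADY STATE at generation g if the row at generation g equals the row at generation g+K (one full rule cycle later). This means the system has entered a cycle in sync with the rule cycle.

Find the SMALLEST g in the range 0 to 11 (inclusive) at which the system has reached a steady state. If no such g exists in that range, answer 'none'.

Gen 0: 11101010111
Gen 1 (rule 150): 01001010010
Gen 2 (rule 158): 11111011111
Gen 3 (rule 62): 10000110000
Gen 4 (rule 150): 11001001000
Gen 5 (rule 158): 10111111100
Gen 6 (rule 62): 11100000010
Gen 7 (rule 150): 01010000111
Gen 8 (rule 158): 11011001110
Gen 9 (rule 62): 10110111001
Gen 10 (rule 150): 10000010111
Gen 11 (rule 158): 11000110110
Gen 12 (rule 62): 10101101101
Gen 13 (rule 150): 10100000001
Gen 14 (rule 158): 10110000011

Answer: none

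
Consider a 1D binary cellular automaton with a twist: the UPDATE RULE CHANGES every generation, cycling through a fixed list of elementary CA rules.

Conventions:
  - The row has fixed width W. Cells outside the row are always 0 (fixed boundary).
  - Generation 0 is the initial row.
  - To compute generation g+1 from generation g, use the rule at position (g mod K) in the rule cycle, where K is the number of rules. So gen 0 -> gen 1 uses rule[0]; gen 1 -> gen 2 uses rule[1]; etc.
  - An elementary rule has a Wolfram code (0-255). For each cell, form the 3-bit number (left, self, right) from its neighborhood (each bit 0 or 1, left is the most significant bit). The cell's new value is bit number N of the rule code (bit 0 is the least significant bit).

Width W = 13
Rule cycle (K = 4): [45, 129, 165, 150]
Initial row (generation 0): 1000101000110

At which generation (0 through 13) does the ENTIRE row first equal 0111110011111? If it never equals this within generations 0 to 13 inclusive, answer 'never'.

Answer: 12

Derivation:
Gen 0: 1000101000110
Gen 1 (rule 45): 1010111010100
Gen 2 (rule 129): 0000010000001
Gen 3 (rule 165): 1111010111101
Gen 4 (rule 150): 0110010011001
Gen 5 (rule 45): 0100010010001
Gen 6 (rule 129): 0001000000100
Gen 7 (rule 165): 1101011110101
Gen 8 (rule 150): 0001001100101
Gen 9 (rule 45): 1101001000111
Gen 10 (rule 129): 0000000010010
Gen 11 (rule 165): 1111111010010
Gen 12 (rule 150): 0111110011111
Gen 13 (rule 45): 0100000010000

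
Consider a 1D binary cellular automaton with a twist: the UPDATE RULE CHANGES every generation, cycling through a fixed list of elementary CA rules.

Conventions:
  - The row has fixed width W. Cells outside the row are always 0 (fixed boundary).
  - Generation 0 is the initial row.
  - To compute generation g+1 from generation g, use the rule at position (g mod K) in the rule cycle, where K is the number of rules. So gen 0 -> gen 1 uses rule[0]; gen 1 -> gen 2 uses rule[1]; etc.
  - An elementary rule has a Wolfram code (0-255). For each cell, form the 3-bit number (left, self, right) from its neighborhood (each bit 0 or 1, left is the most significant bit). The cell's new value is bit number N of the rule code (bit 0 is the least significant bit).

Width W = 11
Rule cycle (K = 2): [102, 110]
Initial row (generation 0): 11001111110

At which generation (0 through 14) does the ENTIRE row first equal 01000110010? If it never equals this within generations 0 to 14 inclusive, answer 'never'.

Gen 0: 11001111110
Gen 1 (rule 102): 01010000010
Gen 2 (rule 110): 11110000110
Gen 3 (rule 102): 00010001010
Gen 4 (rule 110): 00110011110
Gen 5 (rule 102): 01010100010
Gen 6 (rule 110): 11111100110
Gen 7 (rule 102): 00000101010
Gen 8 (rule 110): 00001111110
Gen 9 (rule 102): 00010000010
Gen 10 (rule 110): 00110000110
Gen 11 (rule 102): 01010001010
Gen 12 (rule 110): 11110011110
Gen 13 (rule 102): 00010100010
Gen 14 (rule 110): 00111100110

Answer: never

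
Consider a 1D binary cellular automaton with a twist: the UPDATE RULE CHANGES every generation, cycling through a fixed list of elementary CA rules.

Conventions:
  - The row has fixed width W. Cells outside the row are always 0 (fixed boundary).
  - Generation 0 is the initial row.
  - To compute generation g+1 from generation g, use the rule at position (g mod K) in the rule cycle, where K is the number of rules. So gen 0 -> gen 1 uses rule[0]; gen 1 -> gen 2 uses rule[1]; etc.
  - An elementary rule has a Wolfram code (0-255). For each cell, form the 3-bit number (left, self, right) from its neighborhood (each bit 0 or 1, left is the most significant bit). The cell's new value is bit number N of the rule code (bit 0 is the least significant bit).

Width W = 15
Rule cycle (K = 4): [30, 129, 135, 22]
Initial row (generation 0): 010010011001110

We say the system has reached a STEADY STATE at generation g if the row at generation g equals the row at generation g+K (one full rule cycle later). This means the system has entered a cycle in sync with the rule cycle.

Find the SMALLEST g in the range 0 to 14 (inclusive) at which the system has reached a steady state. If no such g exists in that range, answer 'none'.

Gen 0: 010010011001110
Gen 1 (rule 30): 111111110111001
Gen 2 (rule 129): 011111100010000
Gen 3 (rule 135): 101111001110111
Gen 4 (rule 22): 100000110000000
Gen 5 (rule 30): 110001101000000
Gen 6 (rule 129): 000100000011111
Gen 7 (rule 135): 111101111101110
Gen 8 (rule 22): 000000000000001
Gen 9 (rule 30): 000000000000011
Gen 10 (rule 129): 111111111111000
Gen 11 (rule 135): 011111111110011
Gen 12 (rule 22): 100000000001100
Gen 13 (rule 30): 110000000011010
Gen 14 (rule 129): 000111111000000
Gen 15 (rule 135): 111011110011111
Gen 16 (rule 22): 000000001100000
Gen 17 (rule 30): 000000011010000
Gen 18 (rule 129): 111111000000111

Answer: none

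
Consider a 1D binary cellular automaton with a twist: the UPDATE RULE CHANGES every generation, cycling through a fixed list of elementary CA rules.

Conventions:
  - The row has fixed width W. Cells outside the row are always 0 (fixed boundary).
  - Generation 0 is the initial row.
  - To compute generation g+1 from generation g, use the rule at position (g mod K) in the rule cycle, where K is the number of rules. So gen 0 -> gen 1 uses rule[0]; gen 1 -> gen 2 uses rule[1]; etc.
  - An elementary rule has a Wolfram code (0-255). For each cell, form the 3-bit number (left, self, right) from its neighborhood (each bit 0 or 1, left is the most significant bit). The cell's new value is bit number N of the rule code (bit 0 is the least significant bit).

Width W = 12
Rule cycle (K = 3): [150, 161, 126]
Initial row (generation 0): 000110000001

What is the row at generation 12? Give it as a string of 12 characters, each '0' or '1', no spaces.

Answer: 011000000110

Derivation:
Gen 0: 000110000001
Gen 1 (rule 150): 001001000011
Gen 2 (rule 161): 100000011000
Gen 3 (rule 126): 110000111100
Gen 4 (rule 150): 001001011010
Gen 5 (rule 161): 100000100100
Gen 6 (rule 126): 110001111110
Gen 7 (rule 150): 001010111101
Gen 8 (rule 161): 100101011010
Gen 9 (rule 126): 111111111111
Gen 10 (rule 150): 011111111110
Gen 11 (rule 161): 001111111100
Gen 12 (rule 126): 011000000110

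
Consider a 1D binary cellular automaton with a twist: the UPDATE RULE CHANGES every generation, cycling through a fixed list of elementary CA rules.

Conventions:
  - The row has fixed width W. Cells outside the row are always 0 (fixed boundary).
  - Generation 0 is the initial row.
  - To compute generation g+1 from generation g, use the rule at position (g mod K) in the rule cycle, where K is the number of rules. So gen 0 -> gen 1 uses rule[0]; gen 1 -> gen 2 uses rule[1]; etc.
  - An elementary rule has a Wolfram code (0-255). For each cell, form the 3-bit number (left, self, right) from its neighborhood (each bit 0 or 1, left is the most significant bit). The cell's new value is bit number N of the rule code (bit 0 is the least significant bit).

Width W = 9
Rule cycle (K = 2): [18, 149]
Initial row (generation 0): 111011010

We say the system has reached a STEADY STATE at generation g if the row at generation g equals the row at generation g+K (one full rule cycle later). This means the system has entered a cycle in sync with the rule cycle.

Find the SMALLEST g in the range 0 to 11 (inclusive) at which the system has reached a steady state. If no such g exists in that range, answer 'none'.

Gen 0: 111011010
Gen 1 (rule 18): 000000001
Gen 2 (rule 149): 111111101
Gen 3 (rule 18): 000000000
Gen 4 (rule 149): 111111111
Gen 5 (rule 18): 000000000
Gen 6 (rule 149): 111111111
Gen 7 (rule 18): 000000000
Gen 8 (rule 149): 111111111
Gen 9 (rule 18): 000000000
Gen 10 (rule 149): 111111111
Gen 11 (rule 18): 000000000
Gen 12 (rule 149): 111111111
Gen 13 (rule 18): 000000000

Answer: 3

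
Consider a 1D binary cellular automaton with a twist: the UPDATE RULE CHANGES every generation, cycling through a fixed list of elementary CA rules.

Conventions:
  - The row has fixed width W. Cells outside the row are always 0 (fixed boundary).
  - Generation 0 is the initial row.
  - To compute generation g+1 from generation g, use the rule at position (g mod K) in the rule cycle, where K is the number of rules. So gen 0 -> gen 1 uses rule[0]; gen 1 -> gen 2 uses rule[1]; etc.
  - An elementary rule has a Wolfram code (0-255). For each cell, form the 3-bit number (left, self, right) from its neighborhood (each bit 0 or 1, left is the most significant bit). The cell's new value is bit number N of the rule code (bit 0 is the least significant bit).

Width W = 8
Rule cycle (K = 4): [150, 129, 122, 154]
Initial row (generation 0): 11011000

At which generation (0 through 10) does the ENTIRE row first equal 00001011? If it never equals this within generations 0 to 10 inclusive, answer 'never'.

Gen 0: 11011000
Gen 1 (rule 150): 00000100
Gen 2 (rule 129): 11110001
Gen 3 (rule 122): 10011010
Gen 4 (rule 154): 01110001
Gen 5 (rule 150): 10101011
Gen 6 (rule 129): 00000000
Gen 7 (rule 122): 00000000
Gen 8 (rule 154): 00000000
Gen 9 (rule 150): 00000000
Gen 10 (rule 129): 11111111

Answer: never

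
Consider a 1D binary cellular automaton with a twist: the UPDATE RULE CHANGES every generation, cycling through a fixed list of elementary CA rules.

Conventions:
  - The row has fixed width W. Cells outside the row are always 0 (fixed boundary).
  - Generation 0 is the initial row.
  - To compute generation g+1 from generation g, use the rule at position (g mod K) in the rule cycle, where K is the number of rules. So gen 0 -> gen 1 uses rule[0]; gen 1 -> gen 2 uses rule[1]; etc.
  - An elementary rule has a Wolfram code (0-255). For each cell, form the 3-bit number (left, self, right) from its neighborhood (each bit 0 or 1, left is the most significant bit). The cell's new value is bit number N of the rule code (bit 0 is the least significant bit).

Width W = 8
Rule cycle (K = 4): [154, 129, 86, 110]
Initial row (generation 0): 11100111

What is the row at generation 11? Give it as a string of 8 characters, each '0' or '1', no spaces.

Gen 0: 11100111
Gen 1 (rule 154): 11011110
Gen 2 (rule 129): 00001100
Gen 3 (rule 86): 00010110
Gen 4 (rule 110): 00111110
Gen 5 (rule 154): 01111101
Gen 6 (rule 129): 00111000
Gen 7 (rule 86): 01001100
Gen 8 (rule 110): 11011100
Gen 9 (rule 154): 10011010
Gen 10 (rule 129): 00000000
Gen 11 (rule 86): 00000000

Answer: 00000000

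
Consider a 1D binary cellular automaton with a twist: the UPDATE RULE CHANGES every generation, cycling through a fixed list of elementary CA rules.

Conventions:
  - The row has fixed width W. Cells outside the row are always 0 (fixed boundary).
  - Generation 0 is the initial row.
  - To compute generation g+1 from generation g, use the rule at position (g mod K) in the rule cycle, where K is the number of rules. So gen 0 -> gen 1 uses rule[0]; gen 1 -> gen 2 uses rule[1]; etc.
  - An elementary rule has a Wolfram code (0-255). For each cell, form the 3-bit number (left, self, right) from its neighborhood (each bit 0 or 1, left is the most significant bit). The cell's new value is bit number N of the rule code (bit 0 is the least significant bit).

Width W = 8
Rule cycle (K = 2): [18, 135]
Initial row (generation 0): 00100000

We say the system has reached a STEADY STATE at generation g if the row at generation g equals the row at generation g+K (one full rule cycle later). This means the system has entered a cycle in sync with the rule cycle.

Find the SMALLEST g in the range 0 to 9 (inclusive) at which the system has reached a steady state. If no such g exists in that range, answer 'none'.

Answer: 3

Derivation:
Gen 0: 00100000
Gen 1 (rule 18): 01010000
Gen 2 (rule 135): 11010111
Gen 3 (rule 18): 00000000
Gen 4 (rule 135): 11111111
Gen 5 (rule 18): 00000000
Gen 6 (rule 135): 11111111
Gen 7 (rule 18): 00000000
Gen 8 (rule 135): 11111111
Gen 9 (rule 18): 00000000
Gen 10 (rule 135): 11111111
Gen 11 (rule 18): 00000000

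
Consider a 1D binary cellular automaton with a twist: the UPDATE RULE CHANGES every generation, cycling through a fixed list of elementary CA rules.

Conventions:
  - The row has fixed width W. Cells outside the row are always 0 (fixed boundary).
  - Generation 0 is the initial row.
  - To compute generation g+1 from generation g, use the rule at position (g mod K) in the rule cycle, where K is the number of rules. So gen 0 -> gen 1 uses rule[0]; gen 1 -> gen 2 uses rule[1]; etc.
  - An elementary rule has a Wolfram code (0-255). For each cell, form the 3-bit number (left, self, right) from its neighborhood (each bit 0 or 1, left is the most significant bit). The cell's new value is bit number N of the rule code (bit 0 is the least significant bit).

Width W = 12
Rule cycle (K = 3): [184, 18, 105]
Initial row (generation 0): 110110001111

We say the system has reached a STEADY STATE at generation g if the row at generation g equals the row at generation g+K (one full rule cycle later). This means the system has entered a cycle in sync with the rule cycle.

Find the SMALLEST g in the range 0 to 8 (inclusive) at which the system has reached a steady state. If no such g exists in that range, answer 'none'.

Gen 0: 110110001111
Gen 1 (rule 184): 101101001110
Gen 2 (rule 18): 000000110001
Gen 3 (rule 105): 111110110100
Gen 4 (rule 184): 111101101010
Gen 5 (rule 18): 000000000001
Gen 6 (rule 105): 111111111100
Gen 7 (rule 184): 111111111010
Gen 8 (rule 18): 000000000001
Gen 9 (rule 105): 111111111100
Gen 10 (rule 184): 111111111010
Gen 11 (rule 18): 000000000001

Answer: 5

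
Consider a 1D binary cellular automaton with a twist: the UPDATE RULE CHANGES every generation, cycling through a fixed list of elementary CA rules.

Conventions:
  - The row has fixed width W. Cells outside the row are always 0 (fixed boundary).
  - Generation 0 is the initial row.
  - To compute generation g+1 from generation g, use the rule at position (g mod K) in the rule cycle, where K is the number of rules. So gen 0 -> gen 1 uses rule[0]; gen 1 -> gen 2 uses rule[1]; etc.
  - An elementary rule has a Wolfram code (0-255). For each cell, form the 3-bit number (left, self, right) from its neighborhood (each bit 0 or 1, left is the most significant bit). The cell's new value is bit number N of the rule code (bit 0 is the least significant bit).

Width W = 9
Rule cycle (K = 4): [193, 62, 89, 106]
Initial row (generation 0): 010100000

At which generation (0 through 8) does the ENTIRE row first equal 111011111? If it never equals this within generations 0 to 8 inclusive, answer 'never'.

Answer: 3

Derivation:
Gen 0: 010100000
Gen 1 (rule 193): 000001111
Gen 2 (rule 62): 000011000
Gen 3 (rule 89): 111011111
Gen 4 (rule 106): 101110001
Gen 5 (rule 193): 000110100
Gen 6 (rule 62): 001101110
Gen 7 (rule 89): 101101011
Gen 8 (rule 106): 011110111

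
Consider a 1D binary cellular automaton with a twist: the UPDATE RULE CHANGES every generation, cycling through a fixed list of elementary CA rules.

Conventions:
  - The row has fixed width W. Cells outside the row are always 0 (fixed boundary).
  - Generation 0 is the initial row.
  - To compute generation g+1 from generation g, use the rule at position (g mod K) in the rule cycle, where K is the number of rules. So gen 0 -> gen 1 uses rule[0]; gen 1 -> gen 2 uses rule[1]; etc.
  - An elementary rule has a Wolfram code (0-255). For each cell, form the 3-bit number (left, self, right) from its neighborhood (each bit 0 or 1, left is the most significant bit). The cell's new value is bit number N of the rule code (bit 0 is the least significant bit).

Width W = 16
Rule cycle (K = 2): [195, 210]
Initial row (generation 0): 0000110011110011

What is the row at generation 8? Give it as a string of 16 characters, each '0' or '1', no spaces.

Gen 0: 0000110011110011
Gen 1 (rule 195): 1111010101110101
Gen 2 (rule 210): 0111000000110000
Gen 3 (rule 195): 1011011111010111
Gen 4 (rule 210): 0001001111000011
Gen 5 (rule 195): 1110010111011101
Gen 6 (rule 210): 0111100011001100
Gen 7 (rule 195): 1011101101010101
Gen 8 (rule 210): 0001100100000000

Answer: 0001100100000000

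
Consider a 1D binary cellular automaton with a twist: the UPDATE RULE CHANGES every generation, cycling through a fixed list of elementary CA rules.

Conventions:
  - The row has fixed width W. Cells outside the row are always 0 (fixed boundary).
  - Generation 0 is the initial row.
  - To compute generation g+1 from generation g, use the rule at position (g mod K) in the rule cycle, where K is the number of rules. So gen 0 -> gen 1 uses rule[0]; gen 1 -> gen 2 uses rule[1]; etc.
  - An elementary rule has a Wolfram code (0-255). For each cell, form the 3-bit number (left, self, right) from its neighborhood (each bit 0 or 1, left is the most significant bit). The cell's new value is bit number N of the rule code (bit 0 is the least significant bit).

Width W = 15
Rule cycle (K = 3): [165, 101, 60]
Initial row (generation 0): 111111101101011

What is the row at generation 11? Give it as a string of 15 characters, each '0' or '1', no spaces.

Gen 0: 111111101101011
Gen 1 (rule 165): 011111010011100
Gen 2 (rule 101): 000001110000101
Gen 3 (rule 60): 000001001000111
Gen 4 (rule 165): 111101001010010
Gen 5 (rule 101): 000111001110010
Gen 6 (rule 60): 000100101001011
Gen 7 (rule 165): 110100111001100
Gen 8 (rule 101): 011100001000101
Gen 9 (rule 60): 010010001100111
Gen 10 (rule 165): 010010100000010
Gen 11 (rule 101): 010011101111010

Answer: 010011101111010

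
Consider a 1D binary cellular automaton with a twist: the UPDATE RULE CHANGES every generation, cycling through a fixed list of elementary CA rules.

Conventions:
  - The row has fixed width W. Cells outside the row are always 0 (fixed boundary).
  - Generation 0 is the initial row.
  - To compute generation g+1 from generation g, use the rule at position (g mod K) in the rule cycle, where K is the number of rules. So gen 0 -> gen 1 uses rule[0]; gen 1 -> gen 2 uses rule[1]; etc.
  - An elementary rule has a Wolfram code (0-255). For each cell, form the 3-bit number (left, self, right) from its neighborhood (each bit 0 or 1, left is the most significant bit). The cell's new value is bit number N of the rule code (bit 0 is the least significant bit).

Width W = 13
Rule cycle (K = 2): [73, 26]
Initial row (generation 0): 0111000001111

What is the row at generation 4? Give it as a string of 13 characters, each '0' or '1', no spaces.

Answer: 0110101100101

Derivation:
Gen 0: 0111000001111
Gen 1 (rule 73): 0101011101001
Gen 2 (rule 26): 1000010000110
Gen 3 (rule 73): 0011000110110
Gen 4 (rule 26): 0110101100101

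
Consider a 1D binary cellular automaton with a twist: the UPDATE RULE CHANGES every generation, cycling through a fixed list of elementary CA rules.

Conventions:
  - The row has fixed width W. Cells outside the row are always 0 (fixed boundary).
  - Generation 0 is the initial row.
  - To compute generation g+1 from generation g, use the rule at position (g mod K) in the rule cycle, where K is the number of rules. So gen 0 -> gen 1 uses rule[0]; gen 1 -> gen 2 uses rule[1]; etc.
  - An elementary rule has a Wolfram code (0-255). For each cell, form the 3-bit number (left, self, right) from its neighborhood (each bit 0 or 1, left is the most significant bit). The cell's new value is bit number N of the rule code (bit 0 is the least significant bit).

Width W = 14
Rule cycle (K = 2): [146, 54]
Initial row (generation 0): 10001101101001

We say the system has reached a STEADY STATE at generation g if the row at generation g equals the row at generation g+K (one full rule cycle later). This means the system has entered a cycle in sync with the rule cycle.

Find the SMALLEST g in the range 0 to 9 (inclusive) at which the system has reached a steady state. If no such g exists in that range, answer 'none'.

Gen 0: 10001101101001
Gen 1 (rule 146): 01010000000110
Gen 2 (rule 54): 11111000001001
Gen 3 (rule 146): 01110100010110
Gen 4 (rule 54): 10001110111001
Gen 5 (rule 146): 01010100010110
Gen 6 (rule 54): 11111110111001
Gen 7 (rule 146): 01111100010110
Gen 8 (rule 54): 10000010111001
Gen 9 (rule 146): 01000100010110
Gen 10 (rule 54): 11101110111001
Gen 11 (rule 146): 01000100010110

Answer: 9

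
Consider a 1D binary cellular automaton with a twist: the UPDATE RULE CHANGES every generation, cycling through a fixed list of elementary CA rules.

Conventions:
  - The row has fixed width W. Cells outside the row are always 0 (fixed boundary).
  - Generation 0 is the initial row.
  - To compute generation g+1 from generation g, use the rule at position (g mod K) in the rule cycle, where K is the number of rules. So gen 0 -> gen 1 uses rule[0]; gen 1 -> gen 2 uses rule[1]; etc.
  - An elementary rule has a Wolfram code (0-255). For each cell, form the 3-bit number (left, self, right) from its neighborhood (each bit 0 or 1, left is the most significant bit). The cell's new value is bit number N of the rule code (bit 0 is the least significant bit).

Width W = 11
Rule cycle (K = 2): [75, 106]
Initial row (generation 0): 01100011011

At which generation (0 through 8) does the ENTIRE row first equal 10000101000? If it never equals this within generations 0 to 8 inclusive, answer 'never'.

Answer: 5

Derivation:
Gen 0: 01100011011
Gen 1 (rule 75): 11101111011
Gen 2 (rule 106): 10111001111
Gen 3 (rule 75): 00101011001
Gen 4 (rule 106): 01010111010
Gen 5 (rule 75): 10000101000
Gen 6 (rule 106): 00001010000
Gen 7 (rule 75): 11110000111
Gen 8 (rule 106): 10010001101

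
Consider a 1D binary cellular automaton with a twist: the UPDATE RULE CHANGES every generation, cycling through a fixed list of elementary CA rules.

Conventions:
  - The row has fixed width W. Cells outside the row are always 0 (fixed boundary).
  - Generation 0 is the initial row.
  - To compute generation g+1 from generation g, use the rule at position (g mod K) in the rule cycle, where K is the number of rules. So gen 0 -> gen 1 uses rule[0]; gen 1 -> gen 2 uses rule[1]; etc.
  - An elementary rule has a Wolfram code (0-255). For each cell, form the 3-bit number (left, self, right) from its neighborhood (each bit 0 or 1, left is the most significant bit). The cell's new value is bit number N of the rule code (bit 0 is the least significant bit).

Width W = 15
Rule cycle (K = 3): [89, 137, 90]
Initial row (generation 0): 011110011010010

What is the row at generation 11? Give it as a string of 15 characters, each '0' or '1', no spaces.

Gen 0: 011110011010010
Gen 1 (rule 89): 010011011001001
Gen 2 (rule 137): 000010010000000
Gen 3 (rule 90): 000101101000000
Gen 4 (rule 89): 110001100111111
Gen 5 (rule 137): 100101000111110
Gen 6 (rule 90): 011000101100011
Gen 7 (rule 89): 011110001111011
Gen 8 (rule 137): 011100101110010
Gen 9 (rule 90): 110111001011101
Gen 10 (rule 89): 110101100010100
Gen 11 (rule 137): 100001001000001

Answer: 100001001000001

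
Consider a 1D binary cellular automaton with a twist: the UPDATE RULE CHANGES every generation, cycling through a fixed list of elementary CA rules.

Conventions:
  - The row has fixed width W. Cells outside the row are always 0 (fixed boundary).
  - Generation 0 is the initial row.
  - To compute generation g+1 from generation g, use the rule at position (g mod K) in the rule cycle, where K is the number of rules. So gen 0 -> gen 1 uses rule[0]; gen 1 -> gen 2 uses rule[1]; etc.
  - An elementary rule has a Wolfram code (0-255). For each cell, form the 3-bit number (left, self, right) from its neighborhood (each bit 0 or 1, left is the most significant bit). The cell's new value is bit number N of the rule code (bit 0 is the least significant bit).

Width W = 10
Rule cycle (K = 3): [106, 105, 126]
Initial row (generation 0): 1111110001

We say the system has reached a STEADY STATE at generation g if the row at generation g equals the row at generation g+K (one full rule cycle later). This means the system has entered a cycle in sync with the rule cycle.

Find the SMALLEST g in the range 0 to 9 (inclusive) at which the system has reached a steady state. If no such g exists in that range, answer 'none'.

Answer: none

Derivation:
Gen 0: 1111110001
Gen 1 (rule 106): 1000010010
Gen 2 (rule 105): 0011000000
Gen 3 (rule 126): 0111100000
Gen 4 (rule 106): 1100100000
Gen 5 (rule 105): 1100001111
Gen 6 (rule 126): 1110011001
Gen 7 (rule 106): 1010111010
Gen 8 (rule 105): 0101101100
Gen 9 (rule 126): 1111111110
Gen 10 (rule 106): 1000000010
Gen 11 (rule 105): 0011111000
Gen 12 (rule 126): 0110001100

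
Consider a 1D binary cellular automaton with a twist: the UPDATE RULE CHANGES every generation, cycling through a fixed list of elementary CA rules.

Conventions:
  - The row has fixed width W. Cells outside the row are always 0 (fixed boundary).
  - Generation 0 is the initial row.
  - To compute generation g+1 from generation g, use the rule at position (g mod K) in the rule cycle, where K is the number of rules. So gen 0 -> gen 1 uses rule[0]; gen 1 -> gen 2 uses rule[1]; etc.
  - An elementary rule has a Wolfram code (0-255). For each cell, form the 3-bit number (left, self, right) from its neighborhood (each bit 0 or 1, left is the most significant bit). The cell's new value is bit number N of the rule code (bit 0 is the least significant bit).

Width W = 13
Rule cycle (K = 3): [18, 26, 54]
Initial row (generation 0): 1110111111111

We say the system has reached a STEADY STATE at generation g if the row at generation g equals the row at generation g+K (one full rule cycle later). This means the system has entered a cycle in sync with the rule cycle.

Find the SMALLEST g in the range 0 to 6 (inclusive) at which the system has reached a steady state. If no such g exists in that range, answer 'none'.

Gen 0: 1110111111111
Gen 1 (rule 18): 0000000000000
Gen 2 (rule 26): 0000000000000
Gen 3 (rule 54): 0000000000000
Gen 4 (rule 18): 0000000000000
Gen 5 (rule 26): 0000000000000
Gen 6 (rule 54): 0000000000000
Gen 7 (rule 18): 0000000000000
Gen 8 (rule 26): 0000000000000
Gen 9 (rule 54): 0000000000000

Answer: 1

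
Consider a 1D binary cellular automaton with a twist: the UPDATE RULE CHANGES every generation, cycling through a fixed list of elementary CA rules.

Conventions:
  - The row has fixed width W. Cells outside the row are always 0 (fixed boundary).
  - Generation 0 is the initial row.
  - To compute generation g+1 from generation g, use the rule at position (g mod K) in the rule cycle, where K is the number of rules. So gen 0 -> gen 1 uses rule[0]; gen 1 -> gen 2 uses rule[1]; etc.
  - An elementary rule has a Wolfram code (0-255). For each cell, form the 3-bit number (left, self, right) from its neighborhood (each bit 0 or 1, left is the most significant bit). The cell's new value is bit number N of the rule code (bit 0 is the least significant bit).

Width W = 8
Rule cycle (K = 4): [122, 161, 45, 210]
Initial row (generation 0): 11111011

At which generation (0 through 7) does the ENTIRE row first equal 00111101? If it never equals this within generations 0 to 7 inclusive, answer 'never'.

Answer: 5

Derivation:
Gen 0: 11111011
Gen 1 (rule 122): 10001111
Gen 2 (rule 161): 00100110
Gen 3 (rule 45): 10100100
Gen 4 (rule 210): 00011010
Gen 5 (rule 122): 00111101
Gen 6 (rule 161): 10011010
Gen 7 (rule 45): 10010110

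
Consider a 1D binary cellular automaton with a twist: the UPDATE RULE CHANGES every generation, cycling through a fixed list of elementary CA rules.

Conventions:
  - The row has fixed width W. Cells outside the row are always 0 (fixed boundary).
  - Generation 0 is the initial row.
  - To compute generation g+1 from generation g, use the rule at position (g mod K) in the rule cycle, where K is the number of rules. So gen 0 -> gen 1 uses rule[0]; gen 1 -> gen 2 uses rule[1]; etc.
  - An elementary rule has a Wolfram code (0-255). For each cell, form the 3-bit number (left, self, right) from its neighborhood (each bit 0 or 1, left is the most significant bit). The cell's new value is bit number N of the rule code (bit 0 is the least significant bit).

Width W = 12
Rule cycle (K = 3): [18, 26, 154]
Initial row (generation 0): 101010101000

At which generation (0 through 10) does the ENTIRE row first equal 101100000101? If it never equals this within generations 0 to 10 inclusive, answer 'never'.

Gen 0: 101010101000
Gen 1 (rule 18): 000000000100
Gen 2 (rule 26): 000000001010
Gen 3 (rule 154): 000000010001
Gen 4 (rule 18): 000000101010
Gen 5 (rule 26): 000001000001
Gen 6 (rule 154): 000010100010
Gen 7 (rule 18): 000100010101
Gen 8 (rule 26): 001010100000
Gen 9 (rule 154): 010000010000
Gen 10 (rule 18): 101000101000

Answer: never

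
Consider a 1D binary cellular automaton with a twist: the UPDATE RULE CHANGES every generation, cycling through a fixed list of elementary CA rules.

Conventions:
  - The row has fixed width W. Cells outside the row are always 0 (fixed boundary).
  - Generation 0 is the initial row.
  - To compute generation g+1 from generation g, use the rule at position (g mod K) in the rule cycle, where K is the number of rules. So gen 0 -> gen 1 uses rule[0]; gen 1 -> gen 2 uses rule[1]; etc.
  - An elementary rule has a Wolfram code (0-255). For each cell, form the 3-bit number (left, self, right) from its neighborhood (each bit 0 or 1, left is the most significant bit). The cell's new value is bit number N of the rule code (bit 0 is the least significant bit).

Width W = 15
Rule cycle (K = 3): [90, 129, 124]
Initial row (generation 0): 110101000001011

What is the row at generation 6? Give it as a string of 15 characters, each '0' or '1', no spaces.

Answer: 110000100110101

Derivation:
Gen 0: 110101000001011
Gen 1 (rule 90): 110000100010011
Gen 2 (rule 129): 000110001000000
Gen 3 (rule 124): 000111001100000
Gen 4 (rule 90): 001101111110000
Gen 5 (rule 129): 100000111100111
Gen 6 (rule 124): 110000100110101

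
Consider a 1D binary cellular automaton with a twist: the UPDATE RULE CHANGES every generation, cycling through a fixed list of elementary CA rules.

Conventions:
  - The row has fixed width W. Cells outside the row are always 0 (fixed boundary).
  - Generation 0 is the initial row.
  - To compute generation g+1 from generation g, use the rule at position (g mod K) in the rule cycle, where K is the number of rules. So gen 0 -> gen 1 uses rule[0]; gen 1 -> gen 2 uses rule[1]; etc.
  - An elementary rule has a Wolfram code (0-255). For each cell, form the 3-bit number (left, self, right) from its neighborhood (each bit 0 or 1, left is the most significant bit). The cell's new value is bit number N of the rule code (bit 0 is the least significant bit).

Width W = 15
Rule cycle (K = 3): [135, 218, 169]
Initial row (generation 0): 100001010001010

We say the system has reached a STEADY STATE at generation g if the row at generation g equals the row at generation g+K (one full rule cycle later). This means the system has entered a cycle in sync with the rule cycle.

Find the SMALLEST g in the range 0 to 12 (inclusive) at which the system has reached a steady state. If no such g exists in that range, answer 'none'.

Gen 0: 100001010001010
Gen 1 (rule 135): 101111010111010
Gen 2 (rule 218): 001111000111001
Gen 3 (rule 169): 101110010110000
Gen 4 (rule 135): 100100110000111
Gen 5 (rule 218): 011011111001111
Gen 6 (rule 169): 010111110001110
Gen 7 (rule 135): 110011100110100
Gen 8 (rule 218): 111111111110010
Gen 9 (rule 169): 111111111100000
Gen 10 (rule 135): 011111111001111
Gen 11 (rule 218): 111111111111111
Gen 12 (rule 169): 111111111111110
Gen 13 (rule 135): 011111111111100
Gen 14 (rule 218): 111111111111110
Gen 15 (rule 169): 111111111111100

Answer: none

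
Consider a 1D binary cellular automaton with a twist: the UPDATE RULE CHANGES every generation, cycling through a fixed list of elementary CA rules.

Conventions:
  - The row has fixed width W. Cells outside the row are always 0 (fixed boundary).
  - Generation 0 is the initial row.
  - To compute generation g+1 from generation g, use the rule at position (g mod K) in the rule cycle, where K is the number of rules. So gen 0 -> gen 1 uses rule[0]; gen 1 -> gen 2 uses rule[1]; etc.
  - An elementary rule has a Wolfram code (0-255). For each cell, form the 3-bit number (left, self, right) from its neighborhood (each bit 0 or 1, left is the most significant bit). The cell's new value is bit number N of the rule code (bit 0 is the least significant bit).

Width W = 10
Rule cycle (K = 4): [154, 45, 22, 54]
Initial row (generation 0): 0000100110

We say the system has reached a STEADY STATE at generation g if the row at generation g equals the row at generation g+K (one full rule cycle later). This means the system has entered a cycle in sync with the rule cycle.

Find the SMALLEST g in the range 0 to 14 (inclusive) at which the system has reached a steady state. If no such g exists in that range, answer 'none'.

Gen 0: 0000100110
Gen 1 (rule 154): 0001011101
Gen 2 (rule 45): 1101110011
Gen 3 (rule 22): 0000001100
Gen 4 (rule 54): 0000010010
Gen 5 (rule 154): 0000101101
Gen 6 (rule 45): 1110111011
Gen 7 (rule 22): 0000000000
Gen 8 (rule 54): 0000000000
Gen 9 (rule 154): 0000000000
Gen 10 (rule 45): 1111111111
Gen 11 (rule 22): 0000000000
Gen 12 (rule 54): 0000000000
Gen 13 (rule 154): 0000000000
Gen 14 (rule 45): 1111111111
Gen 15 (rule 22): 0000000000
Gen 16 (rule 54): 0000000000
Gen 17 (rule 154): 0000000000
Gen 18 (rule 45): 1111111111

Answer: 7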